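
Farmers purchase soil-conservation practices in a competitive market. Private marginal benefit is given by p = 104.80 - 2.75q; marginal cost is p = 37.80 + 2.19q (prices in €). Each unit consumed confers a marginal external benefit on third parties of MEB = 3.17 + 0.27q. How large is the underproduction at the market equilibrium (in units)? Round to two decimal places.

Market equilibrium (private): 37.80 + 2.19q = 104.80 - 2.75q → q_m = 13.5628.
Social marginal benefit = demand + MEB = 107.97 - 2.48q.
Set SMB = MC: 107.97 - 2.48q = 37.80 + 2.19q → q* = 15.0257.
Gap = |13.5628 − 15.0257| = 1.4629.

1.46 units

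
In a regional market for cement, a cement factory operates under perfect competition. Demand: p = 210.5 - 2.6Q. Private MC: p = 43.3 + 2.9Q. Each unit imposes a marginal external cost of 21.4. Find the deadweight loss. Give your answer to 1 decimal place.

DWL = 41.6

Market equilibrium (private): 43.3 + 2.9Q = 210.5 - 2.6Q → Q_m = 30.4000.
Social marginal cost = private MC + MEC = 64.7 + 2.9Q.
Set SMC = demand: 64.7 + 2.9Q = 210.5 - 2.6Q → Q* = 26.5091.
The welfare-loss triangle has base |Q_m − Q*| and height MEC(Q_m) (the vertical gap between SMC and demand is zero at Q* and MEC at Q_m).
DWL = ½ × 3.8909 × 21.4000 = 41.6326.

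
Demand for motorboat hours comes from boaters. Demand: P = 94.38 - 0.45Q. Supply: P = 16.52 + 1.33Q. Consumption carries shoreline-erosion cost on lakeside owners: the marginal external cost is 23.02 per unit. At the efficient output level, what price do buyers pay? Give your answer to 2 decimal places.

Social marginal benefit = demand − MEC = 71.36 - 0.45Q.
Set SMB = MC: 71.36 - 0.45Q = 16.52 + 1.33Q → Q* = 30.8090.
Consumer price on the demand curve at Q*: 94.38 − 0.45×30.8090 = 80.5160.

P = 80.52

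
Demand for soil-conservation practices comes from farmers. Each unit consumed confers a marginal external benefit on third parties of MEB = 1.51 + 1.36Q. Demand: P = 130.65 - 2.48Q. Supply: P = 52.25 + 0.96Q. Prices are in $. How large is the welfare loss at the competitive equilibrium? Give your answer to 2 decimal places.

DWL = $253.99

Market equilibrium (private): 52.25 + 0.96Q = 130.65 - 2.48Q → Q_m = 22.7907.
Social marginal benefit = demand + MEB = 132.16 - 1.12Q.
Set SMB = MC: 132.16 - 1.12Q = 52.25 + 0.96Q → Q* = 38.4183.
Between Q* and Q_m the wedge SMB − MC runs linearly from 0 to MEB(Q_m), so the loss is a triangle.
DWL = ½ × 15.6276 × 32.5053 = 253.9899.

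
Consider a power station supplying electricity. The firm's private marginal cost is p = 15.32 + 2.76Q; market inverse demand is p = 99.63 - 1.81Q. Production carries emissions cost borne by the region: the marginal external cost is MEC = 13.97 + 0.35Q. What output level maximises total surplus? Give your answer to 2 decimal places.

Q* = 14.30

Social marginal cost = private MC + MEC = 29.29 + 3.11Q.
Set SMC = demand: 29.29 + 3.11Q = 99.63 - 1.81Q → Q* = 14.2967.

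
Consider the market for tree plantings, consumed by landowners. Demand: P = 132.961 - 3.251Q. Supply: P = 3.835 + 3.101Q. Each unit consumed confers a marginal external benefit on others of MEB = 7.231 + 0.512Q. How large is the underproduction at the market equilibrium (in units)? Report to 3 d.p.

Market equilibrium (private): 3.835 + 3.101Q = 132.961 - 3.251Q → Q_m = 20.3284.
Social marginal benefit = demand + MEB = 140.192 - 2.739Q.
Set SMB = MC: 140.192 - 2.739Q = 3.835 + 3.101Q → Q* = 23.3488.
Gap = |20.3284 − 23.3488| = 3.0204.

3.020 units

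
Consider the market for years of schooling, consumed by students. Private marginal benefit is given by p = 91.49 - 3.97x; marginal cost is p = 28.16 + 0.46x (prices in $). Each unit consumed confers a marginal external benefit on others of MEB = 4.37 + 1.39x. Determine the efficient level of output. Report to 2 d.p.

x* = 22.27

Social marginal benefit = demand + MEB = 95.86 - 2.58x.
Set SMB = MC: 95.86 - 2.58x = 28.16 + 0.46x → x* = 22.2697.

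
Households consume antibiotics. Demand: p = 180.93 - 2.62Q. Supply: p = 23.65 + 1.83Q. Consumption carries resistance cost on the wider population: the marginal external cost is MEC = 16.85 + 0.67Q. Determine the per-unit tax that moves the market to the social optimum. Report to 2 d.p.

Social marginal benefit = demand − MEC = 164.08 - 3.29Q.
Set SMB = MC: 164.08 - 3.29Q = 23.65 + 1.83Q → Q* = 27.4277.
The Pigouvian tax equals MEC at Q*: 16.85 + 0.67×27.4277 = 35.2266.

tax = 35.23 per unit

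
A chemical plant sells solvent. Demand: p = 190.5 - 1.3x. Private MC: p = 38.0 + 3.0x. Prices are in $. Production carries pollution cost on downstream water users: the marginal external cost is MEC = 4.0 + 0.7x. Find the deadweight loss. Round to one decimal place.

Market equilibrium (private): 38.0 + 3.0x = 190.5 - 1.3x → x_m = 35.4651.
Social marginal cost = private MC + MEC = 42.0 + 3.7x.
Set SMC = demand: 42.0 + 3.7x = 190.5 - 1.3x → x* = 29.7000.
The welfare-loss triangle has base |x_m − x*| and height MEC(x_m) (the vertical gap between SMC and demand is zero at x* and MEC at x_m).
DWL = ½ × 5.7651 × 28.8256 = 83.0912.

DWL = $83.1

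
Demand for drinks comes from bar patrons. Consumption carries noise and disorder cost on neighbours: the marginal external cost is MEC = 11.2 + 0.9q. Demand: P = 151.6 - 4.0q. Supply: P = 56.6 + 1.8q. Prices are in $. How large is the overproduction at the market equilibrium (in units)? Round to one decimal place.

Market equilibrium (private): 56.6 + 1.8q = 151.6 - 4.0q → q_m = 16.3793.
Social marginal benefit = demand − MEC = 140.4 - 4.9q.
Set SMB = MC: 140.4 - 4.9q = 56.6 + 1.8q → q* = 12.5075.
Gap = |16.3793 − 12.5075| = 3.8718.

3.9 units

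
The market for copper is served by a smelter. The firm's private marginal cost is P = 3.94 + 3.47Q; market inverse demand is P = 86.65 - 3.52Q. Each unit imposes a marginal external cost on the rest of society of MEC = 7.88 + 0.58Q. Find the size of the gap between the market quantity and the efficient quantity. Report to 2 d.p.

1.95 units

Market equilibrium (private): 3.94 + 3.47Q = 86.65 - 3.52Q → Q_m = 11.8326.
Social marginal cost = private MC + MEC = 11.82 + 4.05Q.
Set SMC = demand: 11.82 + 4.05Q = 86.65 - 3.52Q → Q* = 9.8851.
Gap = |11.8326 − 9.8851| = 1.9475.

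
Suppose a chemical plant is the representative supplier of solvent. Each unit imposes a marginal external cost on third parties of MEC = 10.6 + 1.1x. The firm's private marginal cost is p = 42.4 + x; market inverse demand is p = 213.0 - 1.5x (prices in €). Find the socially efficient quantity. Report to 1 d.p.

Social marginal cost = private MC + MEC = 53.0 + 2.1x.
Set SMC = demand: 53.0 + 2.1x = 213.0 - 1.5x → x* = 44.4444.

x* = 44.4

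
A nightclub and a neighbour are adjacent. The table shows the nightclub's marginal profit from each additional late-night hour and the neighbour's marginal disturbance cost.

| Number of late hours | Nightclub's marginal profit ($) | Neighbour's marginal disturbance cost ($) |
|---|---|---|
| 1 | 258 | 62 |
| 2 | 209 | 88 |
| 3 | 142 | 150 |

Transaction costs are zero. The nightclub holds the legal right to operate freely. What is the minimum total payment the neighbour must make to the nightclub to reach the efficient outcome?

$142

Left alone the nightclub would choose level 3 (marginal profit stays positive).
Efficient level: k* = 2 (marginal profit ≥ marginal disturbance cost through 2).
The neighbour must at least cover the nightclub's forgone profit from cutting 3→2: 142 = 142.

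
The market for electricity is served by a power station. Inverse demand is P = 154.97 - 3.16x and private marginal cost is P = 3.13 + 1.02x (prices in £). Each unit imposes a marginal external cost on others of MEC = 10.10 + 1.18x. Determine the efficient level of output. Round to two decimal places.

x* = 26.44

Social marginal cost = private MC + MEC = 13.23 + 2.20x.
Set SMC = demand: 13.23 + 2.20x = 154.97 - 3.16x → x* = 26.4440.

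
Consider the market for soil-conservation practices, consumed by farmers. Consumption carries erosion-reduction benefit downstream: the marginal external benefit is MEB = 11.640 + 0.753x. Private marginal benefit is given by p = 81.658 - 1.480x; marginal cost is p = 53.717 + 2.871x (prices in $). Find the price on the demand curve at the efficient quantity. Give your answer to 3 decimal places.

Social marginal benefit = demand + MEB = 93.298 - 0.727x.
Set SMB = MC: 93.298 - 0.727x = 53.717 + 2.871x → x* = 11.0008.
Consumer price on the demand curve at x*: 81.658 − 1.480×11.0008 = 65.3768.

P = $65.377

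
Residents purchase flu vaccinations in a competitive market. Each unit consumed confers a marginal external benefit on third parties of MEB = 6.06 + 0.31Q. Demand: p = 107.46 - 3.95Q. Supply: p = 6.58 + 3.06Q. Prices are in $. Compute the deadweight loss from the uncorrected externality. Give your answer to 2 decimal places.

DWL = $8.26

Market equilibrium (private): 6.58 + 3.06Q = 107.46 - 3.95Q → Q_m = 14.3909.
Social marginal benefit = demand + MEB = 113.52 - 3.64Q.
Set SMB = MC: 113.52 - 3.64Q = 6.58 + 3.06Q → Q* = 15.9612.
The welfare-loss triangle has base |Q_m − Q*| and height MEB(Q_m) (the vertical gap between SMB and MC is zero at Q* and MEB at Q_m).
DWL = ½ × 1.5703 × 10.5212 = 8.2607.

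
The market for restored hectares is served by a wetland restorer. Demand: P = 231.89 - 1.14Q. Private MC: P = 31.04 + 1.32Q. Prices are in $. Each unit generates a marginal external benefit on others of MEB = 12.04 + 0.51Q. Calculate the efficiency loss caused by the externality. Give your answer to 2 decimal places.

DWL = $738.85

Market equilibrium (private): 31.04 + 1.32Q = 231.89 - 1.14Q → Q_m = 81.6463.
Social marginal cost = private MC − MEB = 19.00 + 0.81Q.
Set SMC = demand: 19.00 + 0.81Q = 231.89 - 1.14Q → Q* = 109.1744.
Between Q* and Q_m the wedge demand − SMC runs linearly from 0 to MEB(Q_m), so the loss is a triangle.
DWL = ½ × 27.5281 × 53.6796 = 738.8487.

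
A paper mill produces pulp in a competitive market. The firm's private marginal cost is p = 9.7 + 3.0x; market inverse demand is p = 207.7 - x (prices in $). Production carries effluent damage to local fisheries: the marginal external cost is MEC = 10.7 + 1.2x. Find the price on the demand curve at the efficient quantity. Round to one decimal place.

P = $171.7

Social marginal cost = private MC + MEC = 20.4 + 4.2x.
Set SMC = demand: 20.4 + 4.2x = 207.7 - x → x* = 36.0192.
Consumer price on the demand curve at x*: 207.7 − 1.0×36.0192 = 171.6808.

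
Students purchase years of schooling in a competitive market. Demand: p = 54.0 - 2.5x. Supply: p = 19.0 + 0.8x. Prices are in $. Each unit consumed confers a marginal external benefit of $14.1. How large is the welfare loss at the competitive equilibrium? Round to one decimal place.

Market equilibrium (private): 19.0 + 0.8x = 54.0 - 2.5x → x_m = 10.6061.
Social marginal benefit = demand + MEB = 68.1 - 2.5x.
Set SMB = MC: 68.1 - 2.5x = 19.0 + 0.8x → x* = 14.8788.
Height of the DWL triangle at x_m is SMB(x_m) − MC(x_m) = MEB(x_m) = 14.1000.
DWL = ½ × 4.2727 × 14.1000 = 30.1225.

DWL = $30.1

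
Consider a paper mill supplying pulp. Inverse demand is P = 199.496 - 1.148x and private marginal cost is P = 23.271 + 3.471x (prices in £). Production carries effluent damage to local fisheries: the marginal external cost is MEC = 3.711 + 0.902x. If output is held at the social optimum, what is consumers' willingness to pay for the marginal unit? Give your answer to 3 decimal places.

Social marginal cost = private MC + MEC = 26.982 + 4.373x.
Set SMC = demand: 26.982 + 4.373x = 199.496 - 1.148x → x* = 31.2469.
Consumer price on the demand curve at x*: 199.496 − 1.148×31.2469 = 163.6246.

P = £163.625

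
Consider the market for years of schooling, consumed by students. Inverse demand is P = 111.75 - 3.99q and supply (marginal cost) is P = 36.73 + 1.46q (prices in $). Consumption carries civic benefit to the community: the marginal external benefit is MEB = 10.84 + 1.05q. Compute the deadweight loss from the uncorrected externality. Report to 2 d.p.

DWL = $72.70

Market equilibrium (private): 36.73 + 1.46q = 111.75 - 3.99q → q_m = 13.7651.
Social marginal benefit = demand + MEB = 122.59 - 2.94q.
Set SMB = MC: 122.59 - 2.94q = 36.73 + 1.46q → q* = 19.5136.
Between q* and q_m the wedge SMB − MC runs linearly from 0 to MEB(q_m), so the loss is a triangle.
DWL = ½ × 5.7485 × 25.2934 = 72.6996.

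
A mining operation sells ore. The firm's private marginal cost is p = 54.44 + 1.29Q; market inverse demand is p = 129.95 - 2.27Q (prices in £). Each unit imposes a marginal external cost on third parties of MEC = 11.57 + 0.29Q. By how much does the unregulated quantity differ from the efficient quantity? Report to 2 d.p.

Market equilibrium (private): 54.44 + 1.29Q = 129.95 - 2.27Q → Q_m = 21.2107.
Social marginal cost = private MC + MEC = 66.01 + 1.58Q.
Set SMC = demand: 66.01 + 1.58Q = 129.95 - 2.27Q → Q* = 16.6078.
Gap = |21.2107 − 16.6078| = 4.6029.

4.60 units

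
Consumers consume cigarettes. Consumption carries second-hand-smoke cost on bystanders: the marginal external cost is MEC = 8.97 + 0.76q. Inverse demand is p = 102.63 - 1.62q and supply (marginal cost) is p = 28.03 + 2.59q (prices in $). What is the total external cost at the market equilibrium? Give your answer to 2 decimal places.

$278.26

Market equilibrium (private): 28.03 + 2.59q = 102.63 - 1.62q → q_m = 17.7197.
Total external cost = ∫₀^{q_m} (8.97 + 0.76q) dq = 8.97×17.7197 + ½×0.76×17.7197² = 278.2611.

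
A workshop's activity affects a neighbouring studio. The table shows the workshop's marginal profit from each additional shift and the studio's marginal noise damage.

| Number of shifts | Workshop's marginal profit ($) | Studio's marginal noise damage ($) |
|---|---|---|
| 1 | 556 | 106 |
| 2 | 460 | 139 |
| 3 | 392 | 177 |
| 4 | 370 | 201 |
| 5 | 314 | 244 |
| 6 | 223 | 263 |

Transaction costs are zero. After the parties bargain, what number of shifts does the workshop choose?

5

Bargaining reaches the level where marginal profit last exceeds marginal noise damage.
That holds through level 5 (314 ≥ 244) but not at 6 (223 < 263).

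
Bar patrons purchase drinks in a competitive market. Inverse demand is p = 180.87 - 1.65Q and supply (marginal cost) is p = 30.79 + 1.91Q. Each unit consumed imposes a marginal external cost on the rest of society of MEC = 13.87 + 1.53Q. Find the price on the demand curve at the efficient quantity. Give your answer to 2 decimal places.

Social marginal benefit = demand − MEC = 167.00 - 3.18Q.
Set SMB = MC: 167.00 - 3.18Q = 30.79 + 1.91Q → Q* = 26.7603.
Consumer price on the demand curve at Q*: 180.87 − 1.65×26.7603 = 136.7155.

P = 136.72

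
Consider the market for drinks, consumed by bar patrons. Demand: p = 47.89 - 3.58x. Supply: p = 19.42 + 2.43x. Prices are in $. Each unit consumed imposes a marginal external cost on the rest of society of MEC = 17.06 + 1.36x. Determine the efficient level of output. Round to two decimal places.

x* = 1.55

Social marginal benefit = demand − MEC = 30.83 - 4.94x.
Set SMB = MC: 30.83 - 4.94x = 19.42 + 2.43x → x* = 1.5482.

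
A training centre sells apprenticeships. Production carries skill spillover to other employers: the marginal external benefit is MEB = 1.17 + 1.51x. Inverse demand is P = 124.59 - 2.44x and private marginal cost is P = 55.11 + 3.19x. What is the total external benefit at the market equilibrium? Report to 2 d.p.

Market equilibrium (private): 55.11 + 3.19x = 124.59 - 2.44x → x_m = 12.3410.
Total external benefit = ∫₀^{x_m} (1.17 + 1.51x) dx = 1.17×12.3410 + ½×1.51×12.3410² = 129.4257.

129.43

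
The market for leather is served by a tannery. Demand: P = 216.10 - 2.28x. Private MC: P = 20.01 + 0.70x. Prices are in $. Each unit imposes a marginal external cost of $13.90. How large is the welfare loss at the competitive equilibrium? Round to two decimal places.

DWL = $32.42

Market equilibrium (private): 20.01 + 0.70x = 216.10 - 2.28x → x_m = 65.8020.
Social marginal cost = private MC + MEC = 33.91 + 0.70x.
Set SMC = demand: 33.91 + 0.70x = 216.10 - 2.28x → x* = 61.1376.
Between x* and x_m the wedge SMC − demand runs linearly from 0 to MEC(x_m), so the loss is a triangle.
DWL = ½ × 4.6644 × 13.9000 = 32.4176.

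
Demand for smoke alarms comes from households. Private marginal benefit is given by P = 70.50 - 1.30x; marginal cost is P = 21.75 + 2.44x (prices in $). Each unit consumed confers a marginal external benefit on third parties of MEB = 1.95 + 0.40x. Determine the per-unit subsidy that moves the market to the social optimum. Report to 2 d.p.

subsidy = $8.02 per unit

Social marginal benefit = demand + MEB = 72.45 - 0.90x.
Set SMB = MC: 72.45 - 0.90x = 21.75 + 2.44x → x* = 15.1796.
The Pigouvian subsidy equals MEB at x*: 1.95 + 0.40×15.1796 = 8.0218.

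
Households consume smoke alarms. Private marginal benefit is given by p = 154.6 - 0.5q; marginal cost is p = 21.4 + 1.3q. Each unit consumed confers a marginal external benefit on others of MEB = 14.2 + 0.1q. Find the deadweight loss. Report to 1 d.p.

DWL = 137.2

Market equilibrium (private): 21.4 + 1.3q = 154.6 - 0.5q → q_m = 74.0000.
Social marginal benefit = demand + MEB = 168.8 - 0.4q.
Set SMB = MC: 168.8 - 0.4q = 21.4 + 1.3q → q* = 86.7059.
The welfare-loss triangle has base |q_m − q*| and height MEB(q_m) (the vertical gap between SMB and MC is zero at q* and MEB at q_m).
DWL = ½ × 12.7059 × 21.6000 = 137.2237.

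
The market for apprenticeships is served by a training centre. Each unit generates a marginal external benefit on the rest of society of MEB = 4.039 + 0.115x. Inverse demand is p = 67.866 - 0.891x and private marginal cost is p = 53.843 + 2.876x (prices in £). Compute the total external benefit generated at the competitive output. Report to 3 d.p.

Market equilibrium (private): 53.843 + 2.876x = 67.866 - 0.891x → x_m = 3.7226.
Total external benefit = ∫₀^{x_m} (4.039 + 0.115x) dx = 4.039×3.7226 + ½×0.115×3.7226² = 15.8324.

£15.832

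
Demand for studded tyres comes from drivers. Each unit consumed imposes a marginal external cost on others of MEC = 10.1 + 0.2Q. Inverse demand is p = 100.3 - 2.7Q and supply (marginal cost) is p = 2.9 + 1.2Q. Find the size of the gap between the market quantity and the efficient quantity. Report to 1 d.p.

3.7 units

Market equilibrium (private): 2.9 + 1.2Q = 100.3 - 2.7Q → Q_m = 24.9744.
Social marginal benefit = demand − MEC = 90.2 - 2.9Q.
Set SMB = MC: 90.2 - 2.9Q = 2.9 + 1.2Q → Q* = 21.2927.
Gap = |24.9744 − 21.2927| = 3.6817.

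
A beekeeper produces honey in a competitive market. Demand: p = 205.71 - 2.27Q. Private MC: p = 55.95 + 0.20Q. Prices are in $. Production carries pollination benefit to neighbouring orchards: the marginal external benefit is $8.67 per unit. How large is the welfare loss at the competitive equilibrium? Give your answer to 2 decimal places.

DWL = $15.22

Market equilibrium (private): 55.95 + 0.20Q = 205.71 - 2.27Q → Q_m = 60.6316.
Social marginal cost = private MC − MEB = 47.28 + 0.20Q.
Set SMC = demand: 47.28 + 0.20Q = 205.71 - 2.27Q → Q* = 64.1417.
The welfare-loss triangle has base |Q_m − Q*| and height MEB(Q_m) (the vertical gap between SMC and demand is zero at Q* and MEB at Q_m).
DWL = ½ × 3.5101 × 8.6700 = 15.2163.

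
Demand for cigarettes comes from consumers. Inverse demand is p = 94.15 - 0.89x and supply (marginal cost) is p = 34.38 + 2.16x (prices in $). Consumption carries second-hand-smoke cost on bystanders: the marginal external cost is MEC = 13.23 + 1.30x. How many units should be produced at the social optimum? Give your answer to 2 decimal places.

Social marginal benefit = demand − MEC = 80.92 - 2.19x.
Set SMB = MC: 80.92 - 2.19x = 34.38 + 2.16x → x* = 10.6989.

x* = 10.70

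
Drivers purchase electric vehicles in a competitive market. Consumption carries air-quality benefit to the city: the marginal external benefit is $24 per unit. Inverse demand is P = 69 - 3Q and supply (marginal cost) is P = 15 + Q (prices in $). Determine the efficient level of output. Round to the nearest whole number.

Social marginal benefit = demand + MEB = 93 - 3Q.
Set SMB = MC: 93 - 3Q = 15 + Q → Q* = 19.5000.

Q* = 20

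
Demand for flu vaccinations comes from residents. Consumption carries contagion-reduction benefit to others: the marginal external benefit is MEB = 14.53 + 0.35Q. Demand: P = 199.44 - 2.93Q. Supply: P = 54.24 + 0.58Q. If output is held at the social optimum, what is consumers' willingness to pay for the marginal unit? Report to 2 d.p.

P = 51.34

Social marginal benefit = demand + MEB = 213.97 - 2.58Q.
Set SMB = MC: 213.97 - 2.58Q = 54.24 + 0.58Q → Q* = 50.5475.
Consumer price on the demand curve at Q*: 199.44 − 2.93×50.5475 = 51.3358.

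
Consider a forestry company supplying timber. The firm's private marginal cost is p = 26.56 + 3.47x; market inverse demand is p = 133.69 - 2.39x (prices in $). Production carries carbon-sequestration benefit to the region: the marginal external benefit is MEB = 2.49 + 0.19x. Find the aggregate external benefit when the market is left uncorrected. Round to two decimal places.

Market equilibrium (private): 26.56 + 3.47x = 133.69 - 2.39x → x_m = 18.2816.
Total external benefit = ∫₀^{x_m} (2.49 + 0.19x) dx = 2.49×18.2816 + ½×0.19×18.2816² = 77.2718.

$77.27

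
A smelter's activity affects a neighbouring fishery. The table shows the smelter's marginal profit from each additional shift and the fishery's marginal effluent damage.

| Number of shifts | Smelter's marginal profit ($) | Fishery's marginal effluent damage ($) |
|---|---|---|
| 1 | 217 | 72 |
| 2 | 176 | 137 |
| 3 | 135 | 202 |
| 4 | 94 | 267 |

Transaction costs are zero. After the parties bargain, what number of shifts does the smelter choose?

Bargaining reaches the level where marginal profit last exceeds marginal effluent damage.
That holds through level 2 (176 ≥ 137) but not at 3 (135 < 202).

2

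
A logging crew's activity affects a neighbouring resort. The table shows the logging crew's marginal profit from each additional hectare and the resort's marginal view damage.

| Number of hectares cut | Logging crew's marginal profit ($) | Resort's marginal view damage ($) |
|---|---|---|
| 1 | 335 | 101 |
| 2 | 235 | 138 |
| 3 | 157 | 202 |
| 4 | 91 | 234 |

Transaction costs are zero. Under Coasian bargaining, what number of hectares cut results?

2

Bargaining reaches the level where marginal profit last exceeds marginal view damage.
That holds through level 2 (235 ≥ 138) but not at 3 (157 < 202).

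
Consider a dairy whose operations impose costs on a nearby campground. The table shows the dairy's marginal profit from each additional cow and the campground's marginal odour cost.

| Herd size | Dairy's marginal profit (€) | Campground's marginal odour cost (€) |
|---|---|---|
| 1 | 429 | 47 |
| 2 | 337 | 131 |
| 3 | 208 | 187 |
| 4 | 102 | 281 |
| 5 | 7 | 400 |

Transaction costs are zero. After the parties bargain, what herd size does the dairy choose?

Bargaining reaches the level where marginal profit last exceeds marginal odour cost.
That holds through level 3 (208 ≥ 187) but not at 4 (102 < 281).

3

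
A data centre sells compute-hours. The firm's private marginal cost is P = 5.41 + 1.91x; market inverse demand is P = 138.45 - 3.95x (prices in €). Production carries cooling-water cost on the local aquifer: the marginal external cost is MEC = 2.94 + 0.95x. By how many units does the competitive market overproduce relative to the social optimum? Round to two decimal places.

3.60 units

Market equilibrium (private): 5.41 + 1.91x = 138.45 - 3.95x → x_m = 22.7031.
Social marginal cost = private MC + MEC = 8.35 + 2.86x.
Set SMC = demand: 8.35 + 2.86x = 138.45 - 3.95x → x* = 19.1043.
Gap = |22.7031 − 19.1043| = 3.5988.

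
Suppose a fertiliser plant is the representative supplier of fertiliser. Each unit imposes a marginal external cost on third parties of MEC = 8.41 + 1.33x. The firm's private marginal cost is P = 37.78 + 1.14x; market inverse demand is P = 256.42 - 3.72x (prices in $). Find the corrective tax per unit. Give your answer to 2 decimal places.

Social marginal cost = private MC + MEC = 46.19 + 2.47x.
Set SMC = demand: 46.19 + 2.47x = 256.42 - 3.72x → x* = 33.9628.
The Pigouvian tax equals MEC at x*: 8.41 + 1.33×33.9628 = 53.5805.

tax = $53.58 per unit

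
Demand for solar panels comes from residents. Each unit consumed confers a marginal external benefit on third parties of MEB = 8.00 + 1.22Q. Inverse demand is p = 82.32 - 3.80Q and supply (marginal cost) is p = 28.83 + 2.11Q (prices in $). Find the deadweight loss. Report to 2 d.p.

DWL = $38.66

Market equilibrium (private): 28.83 + 2.11Q = 82.32 - 3.80Q → Q_m = 9.0508.
Social marginal benefit = demand + MEB = 90.32 - 2.58Q.
Set SMB = MC: 90.32 - 2.58Q = 28.83 + 2.11Q → Q* = 13.1109.
The welfare-loss triangle has base |Q_m − Q*| and height MEB(Q_m) (the vertical gap between SMB and MC is zero at Q* and MEB at Q_m).
DWL = ½ × 4.0601 × 19.0419 = 38.6560.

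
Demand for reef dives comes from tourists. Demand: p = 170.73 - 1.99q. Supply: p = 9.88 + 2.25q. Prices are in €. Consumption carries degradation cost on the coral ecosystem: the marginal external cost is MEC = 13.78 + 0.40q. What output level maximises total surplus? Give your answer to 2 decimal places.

q* = 31.70

Social marginal benefit = demand − MEC = 156.95 - 2.39q.
Set SMB = MC: 156.95 - 2.39q = 9.88 + 2.25q → q* = 31.6961.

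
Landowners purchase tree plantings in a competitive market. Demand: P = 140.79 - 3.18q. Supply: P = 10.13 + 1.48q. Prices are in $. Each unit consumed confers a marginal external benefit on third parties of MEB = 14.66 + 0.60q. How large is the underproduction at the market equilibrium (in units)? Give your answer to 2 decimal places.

Market equilibrium (private): 10.13 + 1.48q = 140.79 - 3.18q → q_m = 28.0386.
Social marginal benefit = demand + MEB = 155.45 - 2.58q.
Set SMB = MC: 155.45 - 2.58q = 10.13 + 1.48q → q* = 35.7931.
Gap = |28.0386 − 35.7931| = 7.7545.

7.75 units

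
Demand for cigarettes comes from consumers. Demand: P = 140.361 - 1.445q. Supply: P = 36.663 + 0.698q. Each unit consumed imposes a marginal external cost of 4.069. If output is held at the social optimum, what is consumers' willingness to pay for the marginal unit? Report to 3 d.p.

Social marginal benefit = demand − MEC = 136.292 - 1.445q.
Set SMB = MC: 136.292 - 1.445q = 36.663 + 0.698q → q* = 46.4904.
Consumer price on the demand curve at q*: 140.361 − 1.445×46.4904 = 73.1824.

P = 73.182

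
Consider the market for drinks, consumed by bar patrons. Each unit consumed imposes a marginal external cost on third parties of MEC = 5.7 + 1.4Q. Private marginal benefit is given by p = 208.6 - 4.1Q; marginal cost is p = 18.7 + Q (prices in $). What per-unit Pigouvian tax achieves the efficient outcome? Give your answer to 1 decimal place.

tax = $45.4 per unit

Social marginal benefit = demand − MEC = 202.9 - 5.5Q.
Set SMB = MC: 202.9 - 5.5Q = 18.7 + Q → Q* = 28.3385.
The Pigouvian tax equals MEC at Q*: 5.7 + 1.4×28.3385 = 45.3739.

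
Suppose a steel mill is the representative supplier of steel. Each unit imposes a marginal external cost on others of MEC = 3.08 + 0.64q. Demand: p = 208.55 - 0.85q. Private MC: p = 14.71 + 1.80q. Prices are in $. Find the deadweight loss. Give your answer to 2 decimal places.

Market equilibrium (private): 14.71 + 1.80q = 208.55 - 0.85q → q_m = 73.1472.
Social marginal cost = private MC + MEC = 17.79 + 2.44q.
Set SMC = demand: 17.79 + 2.44q = 208.55 - 0.85q → q* = 57.9818.
The welfare-loss triangle has base |q_m − q*| and height MEC(q_m) (the vertical gap between SMC and demand is zero at q* and MEC at q_m).
DWL = ½ × 15.1654 × 49.8942 = 378.3328.

DWL = $378.33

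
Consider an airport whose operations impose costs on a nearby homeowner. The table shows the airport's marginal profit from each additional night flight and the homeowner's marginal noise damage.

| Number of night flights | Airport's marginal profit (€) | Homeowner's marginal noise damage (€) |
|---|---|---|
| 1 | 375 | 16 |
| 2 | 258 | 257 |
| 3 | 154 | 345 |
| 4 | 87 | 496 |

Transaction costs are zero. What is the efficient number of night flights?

2

Bargaining reaches the level where marginal profit last exceeds marginal noise damage.
That holds through level 2 (258 ≥ 257) but not at 3 (154 < 345).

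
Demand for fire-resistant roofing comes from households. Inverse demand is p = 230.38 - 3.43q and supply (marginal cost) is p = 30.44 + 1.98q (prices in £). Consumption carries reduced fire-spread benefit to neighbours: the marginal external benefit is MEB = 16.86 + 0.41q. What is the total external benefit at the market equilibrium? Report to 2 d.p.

Market equilibrium (private): 30.44 + 1.98q = 230.38 - 3.43q → q_m = 36.9575.
Total external benefit = ∫₀^{q_m} (16.86 + 0.41q) dq = 16.86×36.9575 + ½×0.41×36.9575² = 903.1041.

£903.10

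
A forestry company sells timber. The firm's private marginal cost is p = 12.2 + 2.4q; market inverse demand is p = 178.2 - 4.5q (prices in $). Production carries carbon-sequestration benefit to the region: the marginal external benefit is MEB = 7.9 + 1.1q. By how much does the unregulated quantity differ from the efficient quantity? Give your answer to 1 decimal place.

5.9 units

Market equilibrium (private): 12.2 + 2.4q = 178.2 - 4.5q → q_m = 24.0580.
Social marginal cost = private MC − MEB = 4.3 + 1.3q.
Set SMC = demand: 4.3 + 1.3q = 178.2 - 4.5q → q* = 29.9828.
Gap = |24.0580 − 29.9828| = 5.9248.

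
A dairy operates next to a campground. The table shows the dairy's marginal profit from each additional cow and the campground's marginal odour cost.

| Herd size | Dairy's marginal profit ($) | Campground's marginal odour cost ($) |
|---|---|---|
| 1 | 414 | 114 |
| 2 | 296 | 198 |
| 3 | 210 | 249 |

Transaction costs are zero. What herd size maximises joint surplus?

Bargaining reaches the level where marginal profit last exceeds marginal odour cost.
That holds through level 2 (296 ≥ 198) but not at 3 (210 < 249).

2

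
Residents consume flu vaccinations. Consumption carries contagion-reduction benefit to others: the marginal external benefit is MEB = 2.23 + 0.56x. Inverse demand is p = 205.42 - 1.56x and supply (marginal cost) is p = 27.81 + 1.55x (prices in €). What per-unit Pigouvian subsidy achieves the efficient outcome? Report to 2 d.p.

Social marginal benefit = demand + MEB = 207.65 - x.
Set SMB = MC: 207.65 - x = 27.81 + 1.55x → x* = 70.5255.
The Pigouvian subsidy equals MEB at x*: 2.23 + 0.56×70.5255 = 41.7243.

subsidy = €41.72 per unit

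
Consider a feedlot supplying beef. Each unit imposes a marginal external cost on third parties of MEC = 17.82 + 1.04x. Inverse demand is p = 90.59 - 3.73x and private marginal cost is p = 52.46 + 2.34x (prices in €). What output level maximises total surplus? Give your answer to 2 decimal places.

x* = 2.86

Social marginal cost = private MC + MEC = 70.28 + 3.38x.
Set SMC = demand: 70.28 + 3.38x = 90.59 - 3.73x → x* = 2.8565.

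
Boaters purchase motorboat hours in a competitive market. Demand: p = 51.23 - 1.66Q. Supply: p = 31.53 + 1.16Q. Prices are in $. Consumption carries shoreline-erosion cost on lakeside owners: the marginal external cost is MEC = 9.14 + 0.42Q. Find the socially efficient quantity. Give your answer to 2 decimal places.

Social marginal benefit = demand − MEC = 42.09 - 2.08Q.
Set SMB = MC: 42.09 - 2.08Q = 31.53 + 1.16Q → Q* = 3.2593.

Q* = 3.26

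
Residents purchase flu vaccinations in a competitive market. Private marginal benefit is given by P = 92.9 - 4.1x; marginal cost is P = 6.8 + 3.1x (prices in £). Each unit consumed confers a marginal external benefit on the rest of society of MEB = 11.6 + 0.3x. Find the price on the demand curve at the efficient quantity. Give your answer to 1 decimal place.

P = £34.8

Social marginal benefit = demand + MEB = 104.5 - 3.8x.
Set SMB = MC: 104.5 - 3.8x = 6.8 + 3.1x → x* = 14.1594.
Consumer price on the demand curve at x*: 92.9 − 4.1×14.1594 = 34.8465.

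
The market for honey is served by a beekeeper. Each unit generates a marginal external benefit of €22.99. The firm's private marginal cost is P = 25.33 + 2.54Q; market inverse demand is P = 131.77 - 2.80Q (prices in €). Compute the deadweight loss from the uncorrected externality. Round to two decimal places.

DWL = €49.49

Market equilibrium (private): 25.33 + 2.54Q = 131.77 - 2.80Q → Q_m = 19.9326.
Social marginal cost = private MC − MEB = 2.34 + 2.54Q.
Set SMC = demand: 2.34 + 2.54Q = 131.77 - 2.80Q → Q* = 24.2378.
The loss is the area between SMC and demand from Q* to Q_m; with linear curves that's a triangle of height MEB(Q_m).
DWL = ½ × 4.3052 × 22.9900 = 49.4883.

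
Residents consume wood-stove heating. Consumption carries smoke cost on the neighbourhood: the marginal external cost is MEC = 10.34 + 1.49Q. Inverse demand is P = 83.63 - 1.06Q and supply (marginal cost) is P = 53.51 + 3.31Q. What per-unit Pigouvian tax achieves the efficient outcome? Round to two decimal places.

Social marginal benefit = demand − MEC = 73.29 - 2.55Q.
Set SMB = MC: 73.29 - 2.55Q = 53.51 + 3.31Q → Q* = 3.3754.
The Pigouvian tax equals MEC at Q*: 10.34 + 1.49×3.3754 = 15.3693.

tax = 15.37 per unit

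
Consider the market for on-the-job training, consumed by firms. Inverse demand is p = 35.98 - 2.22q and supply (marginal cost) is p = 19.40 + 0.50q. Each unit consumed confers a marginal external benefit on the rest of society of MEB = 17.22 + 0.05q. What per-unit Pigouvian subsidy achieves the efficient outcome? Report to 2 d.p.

Social marginal benefit = demand + MEB = 53.20 - 2.17q.
Set SMB = MC: 53.20 - 2.17q = 19.40 + 0.50q → q* = 12.6592.
The Pigouvian subsidy equals MEB at q*: 17.22 + 0.05×12.6592 = 17.8530.

subsidy = 17.85 per unit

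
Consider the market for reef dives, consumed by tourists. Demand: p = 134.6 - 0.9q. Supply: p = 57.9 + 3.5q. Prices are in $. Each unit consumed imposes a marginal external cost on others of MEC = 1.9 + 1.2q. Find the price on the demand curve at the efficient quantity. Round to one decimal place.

P = $122.6

Social marginal benefit = demand − MEC = 132.7 - 2.1q.
Set SMB = MC: 132.7 - 2.1q = 57.9 + 3.5q → q* = 13.3571.
Consumer price on the demand curve at q*: 134.6 − 0.9×13.3571 = 122.5786.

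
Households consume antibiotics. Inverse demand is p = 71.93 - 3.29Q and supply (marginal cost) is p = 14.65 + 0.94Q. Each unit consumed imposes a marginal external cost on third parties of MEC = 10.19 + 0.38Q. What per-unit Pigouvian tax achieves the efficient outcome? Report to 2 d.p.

tax = 14.07 per unit

Social marginal benefit = demand − MEC = 61.74 - 3.67Q.
Set SMB = MC: 61.74 - 3.67Q = 14.65 + 0.94Q → Q* = 10.2148.
The Pigouvian tax equals MEC at Q*: 10.19 + 0.38×10.2148 = 14.0716.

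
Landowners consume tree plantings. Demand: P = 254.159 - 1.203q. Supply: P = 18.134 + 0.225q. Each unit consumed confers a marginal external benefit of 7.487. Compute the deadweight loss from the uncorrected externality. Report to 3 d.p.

Market equilibrium (private): 18.134 + 0.225q = 254.159 - 1.203q → q_m = 165.2836.
Social marginal benefit = demand + MEB = 261.646 - 1.203q.
Set SMB = MC: 261.646 - 1.203q = 18.134 + 0.225q → q* = 170.5266.
The welfare-loss triangle has base |q_m − q*| and height MEB(q_m) (the vertical gap between SMB and MC is zero at q* and MEB at q_m).
DWL = ½ × 5.2430 × 7.4870 = 19.6272.

DWL = 19.627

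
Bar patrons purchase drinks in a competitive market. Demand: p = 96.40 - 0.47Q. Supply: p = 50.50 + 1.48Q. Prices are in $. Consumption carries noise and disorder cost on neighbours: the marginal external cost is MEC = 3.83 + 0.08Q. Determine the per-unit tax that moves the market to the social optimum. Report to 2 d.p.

tax = $5.49 per unit

Social marginal benefit = demand − MEC = 92.57 - 0.55Q.
Set SMB = MC: 92.57 - 0.55Q = 50.50 + 1.48Q → Q* = 20.7241.
The Pigouvian tax equals MEC at Q*: 3.83 + 0.08×20.7241 = 5.4879.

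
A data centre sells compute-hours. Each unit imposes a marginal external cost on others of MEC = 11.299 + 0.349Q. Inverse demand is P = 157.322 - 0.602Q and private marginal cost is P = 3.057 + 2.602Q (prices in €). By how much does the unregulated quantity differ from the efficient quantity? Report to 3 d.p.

7.910 units

Market equilibrium (private): 3.057 + 2.602Q = 157.322 - 0.602Q → Q_m = 48.1476.
Social marginal cost = private MC + MEC = 14.356 + 2.951Q.
Set SMC = demand: 14.356 + 2.951Q = 157.322 - 0.602Q → Q* = 40.2381.
Gap = |48.1476 − 40.2381| = 7.9095.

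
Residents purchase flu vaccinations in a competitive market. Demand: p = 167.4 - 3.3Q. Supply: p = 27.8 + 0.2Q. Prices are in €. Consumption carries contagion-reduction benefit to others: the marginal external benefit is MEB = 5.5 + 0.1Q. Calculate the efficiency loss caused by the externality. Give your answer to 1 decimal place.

DWL = €13.2

Market equilibrium (private): 27.8 + 0.2Q = 167.4 - 3.3Q → Q_m = 39.8857.
Social marginal benefit = demand + MEB = 172.9 - 3.2Q.
Set SMB = MC: 172.9 - 3.2Q = 27.8 + 0.2Q → Q* = 42.6765.
The loss is the area between SMB and MC from Q* to Q_m; with linear curves that's a triangle of height MEB(Q_m).
DWL = ½ × 2.7908 × 9.4886 = 13.2404.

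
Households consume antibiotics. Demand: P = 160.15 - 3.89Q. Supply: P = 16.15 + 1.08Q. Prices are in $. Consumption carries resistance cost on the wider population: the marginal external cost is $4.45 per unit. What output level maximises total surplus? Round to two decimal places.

Social marginal benefit = demand − MEC = 155.70 - 3.89Q.
Set SMB = MC: 155.70 - 3.89Q = 16.15 + 1.08Q → Q* = 28.0785.

Q* = 28.08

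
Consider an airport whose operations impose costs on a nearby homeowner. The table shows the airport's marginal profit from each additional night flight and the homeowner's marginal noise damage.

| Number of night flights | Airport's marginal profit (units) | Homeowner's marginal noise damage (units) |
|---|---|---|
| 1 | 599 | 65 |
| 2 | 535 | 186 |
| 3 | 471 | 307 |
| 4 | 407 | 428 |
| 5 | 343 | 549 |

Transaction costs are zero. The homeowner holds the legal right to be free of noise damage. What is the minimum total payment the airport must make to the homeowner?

558

Efficient level: marginal profit ≥ marginal noise damage through level 3, so k* = 3.
With the homeowner holding the right, the airport must at least compensate total damage at k*: 65 + 186 + 307 = 558.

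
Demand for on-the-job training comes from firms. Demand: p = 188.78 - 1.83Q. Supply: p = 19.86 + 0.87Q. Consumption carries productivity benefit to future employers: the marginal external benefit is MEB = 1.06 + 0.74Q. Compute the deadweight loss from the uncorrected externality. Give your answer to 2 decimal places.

Market equilibrium (private): 19.86 + 0.87Q = 188.78 - 1.83Q → Q_m = 62.5630.
Social marginal benefit = demand + MEB = 189.84 - 1.09Q.
Set SMB = MC: 189.84 - 1.09Q = 19.86 + 0.87Q → Q* = 86.7245.
The welfare-loss triangle has base |Q_m − Q*| and height MEB(Q_m) (the vertical gap between SMB and MC is zero at Q* and MEB at Q_m).
DWL = ½ × 24.1615 × 47.3566 = 572.1032.

DWL = 572.10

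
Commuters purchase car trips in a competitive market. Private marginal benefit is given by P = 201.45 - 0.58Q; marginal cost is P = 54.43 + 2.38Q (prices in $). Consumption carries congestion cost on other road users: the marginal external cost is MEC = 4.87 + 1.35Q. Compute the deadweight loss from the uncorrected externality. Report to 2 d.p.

Market equilibrium (private): 54.43 + 2.38Q = 201.45 - 0.58Q → Q_m = 49.6689.
Social marginal benefit = demand − MEC = 196.58 - 1.93Q.
Set SMB = MC: 196.58 - 1.93Q = 54.43 + 2.38Q → Q* = 32.9814.
The loss is the area between SMB and MC from Q* to Q_m; with linear curves that's a triangle of height MEC(Q_m).
DWL = ½ × 16.6875 × 71.9230 = 600.1075.

DWL = $600.11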